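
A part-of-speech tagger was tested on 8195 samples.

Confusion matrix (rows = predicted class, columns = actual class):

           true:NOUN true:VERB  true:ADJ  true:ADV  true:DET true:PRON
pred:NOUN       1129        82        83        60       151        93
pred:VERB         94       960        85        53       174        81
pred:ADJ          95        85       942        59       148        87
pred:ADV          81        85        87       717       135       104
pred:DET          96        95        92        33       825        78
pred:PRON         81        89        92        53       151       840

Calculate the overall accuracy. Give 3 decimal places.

Accuracy = trace / total = (1129+960+942+717+825+840=5413) / 8195 = 5413/8195 = 0.661

0.661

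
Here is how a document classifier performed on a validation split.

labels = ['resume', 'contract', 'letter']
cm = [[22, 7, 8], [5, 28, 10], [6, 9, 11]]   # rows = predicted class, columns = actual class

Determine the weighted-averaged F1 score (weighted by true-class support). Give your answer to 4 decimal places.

Per-class F1 score (2·TP/(2·TP+FP+FN)):
  resume: TP=22, FP=7+8=15, FN=5+6=11 → 44/70 = 0.62857
  contract: TP=28, FP=5+10=15, FN=7+9=16 → 56/87 = 0.64368
  letter: TP=11, FP=6+9=15, FN=8+10=18 → 22/55 = 0.40000
Weighted-F1 score = Σ (supportᵢ/N)·F1 scoreᵢ with N=106: (33/106)·0.62857 + (44/106)·0.64368 + (29/106)·0.40000 = 0.5723

0.5723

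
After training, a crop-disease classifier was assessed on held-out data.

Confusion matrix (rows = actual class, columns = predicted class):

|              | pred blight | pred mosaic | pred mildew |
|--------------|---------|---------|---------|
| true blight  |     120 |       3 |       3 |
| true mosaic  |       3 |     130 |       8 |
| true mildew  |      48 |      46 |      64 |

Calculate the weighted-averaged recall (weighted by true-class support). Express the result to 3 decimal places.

Per-class recall (TP/(TP+FN)):
  blight: TP=120, FN=3+3=6 → 120/126 = 0.9524
  mosaic: TP=130, FN=3+8=11 → 130/141 = 0.9220
  mildew: TP=64, FN=48+46=94 → 64/158 = 0.4051
Weighted-recall = Σ (supportᵢ/N)·recallᵢ with N=425: (126/425)·0.9524 + (141/425)·0.9220 + (158/425)·0.4051 = 0.739

0.739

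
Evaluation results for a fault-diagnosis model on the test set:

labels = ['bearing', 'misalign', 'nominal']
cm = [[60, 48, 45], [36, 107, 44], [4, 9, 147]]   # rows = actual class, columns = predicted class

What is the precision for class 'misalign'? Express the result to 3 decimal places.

precision = TP/(TP+FP).
misalign: TP=107, FP=48+9=57 → 107/164 = 0.6524

0.652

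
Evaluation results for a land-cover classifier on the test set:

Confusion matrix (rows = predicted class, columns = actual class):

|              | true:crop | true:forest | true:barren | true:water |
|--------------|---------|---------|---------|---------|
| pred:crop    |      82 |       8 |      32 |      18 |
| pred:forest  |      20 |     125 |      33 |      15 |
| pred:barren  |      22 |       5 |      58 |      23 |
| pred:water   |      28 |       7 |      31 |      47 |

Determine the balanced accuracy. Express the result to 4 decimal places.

0.5586

Balanced accuracy = mean of per-class recall.
  crop: recall = 82/152 = 0.53947
  forest: recall = 125/145 = 0.86207
  barren: recall = 58/154 = 0.37662
  water: recall = 47/103 = 0.45631
Mean = (0.53947 + 0.86207 + 0.37662 + 0.45631) / 4 = 0.5586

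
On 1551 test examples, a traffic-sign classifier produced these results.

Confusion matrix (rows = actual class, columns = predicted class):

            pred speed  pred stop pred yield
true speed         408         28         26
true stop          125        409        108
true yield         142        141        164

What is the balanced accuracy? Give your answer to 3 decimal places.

0.629

Balanced accuracy = mean of per-class recall.
  speed: recall = 408/462 = 0.8831
  stop: recall = 409/642 = 0.6371
  yield: recall = 164/447 = 0.3669
Mean = (0.8831 + 0.6371 + 0.3669) / 3 = 0.629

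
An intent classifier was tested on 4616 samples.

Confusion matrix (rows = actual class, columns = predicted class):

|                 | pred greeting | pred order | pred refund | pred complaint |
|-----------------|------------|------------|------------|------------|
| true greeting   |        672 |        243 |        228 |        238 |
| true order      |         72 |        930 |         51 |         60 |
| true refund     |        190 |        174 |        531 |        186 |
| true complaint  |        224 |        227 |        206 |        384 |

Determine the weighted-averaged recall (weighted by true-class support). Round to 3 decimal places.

0.545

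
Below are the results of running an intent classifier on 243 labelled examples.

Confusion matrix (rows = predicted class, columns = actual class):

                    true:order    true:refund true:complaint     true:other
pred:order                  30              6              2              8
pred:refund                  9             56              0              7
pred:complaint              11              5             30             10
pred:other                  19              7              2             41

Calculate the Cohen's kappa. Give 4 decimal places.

Observed agreement pₒ = trace/N = 157/243 = 0.64609
Expected agreement pₑ = Σ (rowᵢ·colᵢ)/N² = (69·46 + 74·72 + 34·56 + 66·69)/243² = 0.25335
κ = (pₒ − pₑ)/(1 − pₑ) = (0.64609 − 0.25335)/(1 − 0.25335) = 0.5260

0.5260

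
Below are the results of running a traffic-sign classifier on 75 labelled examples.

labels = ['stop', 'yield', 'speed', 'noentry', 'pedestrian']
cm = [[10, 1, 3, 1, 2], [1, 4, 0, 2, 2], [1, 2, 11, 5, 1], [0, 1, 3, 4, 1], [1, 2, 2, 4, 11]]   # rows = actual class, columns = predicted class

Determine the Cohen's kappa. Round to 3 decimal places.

Observed agreement pₒ = trace/N = 40/75 = 0.5333
Expected agreement pₑ = Σ (rowᵢ·colᵢ)/N² = (17·13 + 9·10 + 20·19 + 9·16 + 20·17)/75² = 0.2089
κ = (pₒ − pₑ)/(1 − pₑ) = (0.5333 − 0.2089)/(1 − 0.2089) = 0.410

0.410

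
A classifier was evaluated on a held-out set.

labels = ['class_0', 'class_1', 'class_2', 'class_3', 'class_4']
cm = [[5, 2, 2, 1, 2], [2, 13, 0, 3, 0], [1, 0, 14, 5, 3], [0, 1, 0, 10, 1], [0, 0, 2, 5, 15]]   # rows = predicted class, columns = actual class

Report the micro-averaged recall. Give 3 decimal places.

0.655

Micro-averaging pools counts across classes: ΣTP=57, ΣFP=30, ΣFN=30.
Micro-recall = TP/(TP+FN) on pooled counts = 0.655 (equals overall accuracy in single-label multiclass).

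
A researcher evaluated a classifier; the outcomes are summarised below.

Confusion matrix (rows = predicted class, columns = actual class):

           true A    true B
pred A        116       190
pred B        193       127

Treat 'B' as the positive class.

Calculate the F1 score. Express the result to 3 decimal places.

Precision = TP/(TP+FP) = 127/320 = 0.3969
Recall = TP/(TP+FN) = 127/317 = 0.4006
F1 = 2·TP/(2·TP+FP+FN) = 254/637 = 0.399

0.399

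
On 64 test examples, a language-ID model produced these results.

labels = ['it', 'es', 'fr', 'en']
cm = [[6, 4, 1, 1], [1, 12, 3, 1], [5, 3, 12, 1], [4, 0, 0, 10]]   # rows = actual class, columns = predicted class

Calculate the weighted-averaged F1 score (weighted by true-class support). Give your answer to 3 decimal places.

0.632

Per-class F1 score (2·TP/(2·TP+FP+FN)):
  it: TP=6, FP=1+5+4=10, FN=4+1+1=6 → 12/28 = 0.4286
  es: TP=12, FP=4+3+0=7, FN=1+3+1=5 → 24/36 = 0.6667
  fr: TP=12, FP=1+3+0=4, FN=5+3+1=9 → 24/37 = 0.6486
  en: TP=10, FP=1+1+1=3, FN=4+0+0=4 → 20/27 = 0.7407
Weighted-F1 score = Σ (supportᵢ/N)·F1 scoreᵢ with N=64: (12/64)·0.4286 + (17/64)·0.6667 + (21/64)·0.6486 + (14/64)·0.7407 = 0.632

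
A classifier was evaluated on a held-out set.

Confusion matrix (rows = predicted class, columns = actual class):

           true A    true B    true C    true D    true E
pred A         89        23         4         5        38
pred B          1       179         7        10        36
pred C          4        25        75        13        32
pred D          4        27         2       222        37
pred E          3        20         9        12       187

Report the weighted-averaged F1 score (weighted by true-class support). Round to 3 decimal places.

Per-class F1 score (2·TP/(2·TP+FP+FN)):
  A: TP=89, FP=23+4+5+38=70, FN=1+4+4+3=12 → 178/260 = 0.6846
  B: TP=179, FP=1+7+10+36=54, FN=23+25+27+20=95 → 358/507 = 0.7061
  C: TP=75, FP=4+25+13+32=74, FN=4+7+2+9=22 → 150/246 = 0.6098
  D: TP=222, FP=4+27+2+37=70, FN=5+10+13+12=40 → 444/554 = 0.8014
  E: TP=187, FP=3+20+9+12=44, FN=38+36+32+37=143 → 374/561 = 0.6667
Weighted-F1 score = Σ (supportᵢ/N)·F1 scoreᵢ with N=1064: (101/1064)·0.6846 + (274/1064)·0.7061 + (97/1064)·0.6098 + (262/1064)·0.8014 + (330/1064)·0.6667 = 0.707

0.707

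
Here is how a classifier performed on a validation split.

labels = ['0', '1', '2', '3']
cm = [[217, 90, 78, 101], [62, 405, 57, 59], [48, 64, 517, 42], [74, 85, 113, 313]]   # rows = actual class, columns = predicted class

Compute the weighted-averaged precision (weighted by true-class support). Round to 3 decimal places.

0.619

Per-class precision (TP/(TP+FP)):
  0: TP=217, FP=62+48+74=184 → 217/401 = 0.5411
  1: TP=405, FP=90+64+85=239 → 405/644 = 0.6289
  2: TP=517, FP=78+57+113=248 → 517/765 = 0.6758
  3: TP=313, FP=101+59+42=202 → 313/515 = 0.6078
Weighted-precision = Σ (supportᵢ/N)·precisionᵢ with N=2325: (486/2325)·0.5411 + (583/2325)·0.6289 + (671/2325)·0.6758 + (585/2325)·0.6078 = 0.619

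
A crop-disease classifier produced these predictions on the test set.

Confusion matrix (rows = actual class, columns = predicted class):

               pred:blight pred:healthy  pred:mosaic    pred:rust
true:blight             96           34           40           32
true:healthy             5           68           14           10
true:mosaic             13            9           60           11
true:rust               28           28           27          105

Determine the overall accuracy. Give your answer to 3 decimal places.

0.567

Accuracy = trace / total = (96+68+60+105=329) / 580 = 329/580 = 0.567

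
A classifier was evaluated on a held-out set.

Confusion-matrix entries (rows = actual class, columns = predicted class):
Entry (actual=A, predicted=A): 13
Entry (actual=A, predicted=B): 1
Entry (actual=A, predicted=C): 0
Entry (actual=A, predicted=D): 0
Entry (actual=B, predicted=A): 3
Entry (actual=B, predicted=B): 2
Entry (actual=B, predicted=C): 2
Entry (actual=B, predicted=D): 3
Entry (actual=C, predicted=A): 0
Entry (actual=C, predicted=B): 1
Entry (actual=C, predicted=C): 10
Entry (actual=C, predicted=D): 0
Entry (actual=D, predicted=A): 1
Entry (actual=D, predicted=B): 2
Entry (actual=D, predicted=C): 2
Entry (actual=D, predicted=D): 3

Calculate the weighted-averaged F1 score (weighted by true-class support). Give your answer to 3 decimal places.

0.616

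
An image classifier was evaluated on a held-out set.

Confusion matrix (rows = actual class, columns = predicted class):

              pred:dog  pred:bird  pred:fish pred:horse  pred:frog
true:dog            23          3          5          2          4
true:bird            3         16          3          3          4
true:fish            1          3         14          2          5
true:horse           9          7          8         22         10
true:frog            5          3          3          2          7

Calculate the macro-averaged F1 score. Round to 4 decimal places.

0.4766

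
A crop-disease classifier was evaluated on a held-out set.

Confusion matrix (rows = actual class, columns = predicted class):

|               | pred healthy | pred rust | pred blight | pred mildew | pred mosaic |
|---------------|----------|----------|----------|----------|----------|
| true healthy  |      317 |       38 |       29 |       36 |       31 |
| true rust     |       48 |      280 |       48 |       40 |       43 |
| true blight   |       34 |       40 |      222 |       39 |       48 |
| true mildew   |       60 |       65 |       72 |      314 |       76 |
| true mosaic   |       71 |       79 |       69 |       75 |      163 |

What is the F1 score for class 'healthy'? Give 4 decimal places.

Take TP from the diagonal, FP from the rest of the 'healthy' prediction marginal, FN from the rest of the 'healthy' actual marginal.
F1 score = 2·TP/(2·TP+FP+FN).
healthy: TP=317, FP=48+34+60+71=213, FN=38+29+36+31=134 → 634/981 = 0.64628

0.6463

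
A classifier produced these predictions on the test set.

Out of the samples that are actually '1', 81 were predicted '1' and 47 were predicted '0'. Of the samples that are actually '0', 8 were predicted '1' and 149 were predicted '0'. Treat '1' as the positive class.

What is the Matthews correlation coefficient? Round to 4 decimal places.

0.6245

MCC = (TP·TN − FP·FN) / √((TP+FP)(TP+FN)(TN+FP)(TN+FN))
Numerator = 81·149 − 8·47 = 11693
Denominator = √(89·128·157·196) = √350554624 = 18723.1040
MCC = 11693 / 18723.1040 = 0.6245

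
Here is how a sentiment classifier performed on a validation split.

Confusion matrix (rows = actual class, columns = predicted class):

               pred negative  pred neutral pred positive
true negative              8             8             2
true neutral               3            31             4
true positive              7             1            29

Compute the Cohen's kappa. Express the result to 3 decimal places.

0.578

Observed agreement pₒ = trace/N = 68/93 = 0.7312
Expected agreement pₑ = Σ (rowᵢ·colᵢ)/N² = (18·18 + 38·40 + 37·35)/93² = 0.3629
κ = (pₒ − pₑ)/(1 − pₑ) = (0.7312 − 0.3629)/(1 − 0.3629) = 0.578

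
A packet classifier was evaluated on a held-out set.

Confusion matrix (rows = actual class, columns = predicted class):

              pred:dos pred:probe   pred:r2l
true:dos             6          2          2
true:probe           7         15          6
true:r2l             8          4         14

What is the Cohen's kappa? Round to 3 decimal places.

0.319

Observed agreement pₒ = trace/N = 35/64 = 0.5469
Expected agreement pₑ = Σ (rowᵢ·colᵢ)/N² = (10·21 + 28·21 + 26·22)/64² = 0.3345
κ = (pₒ − pₑ)/(1 − pₑ) = (0.5469 − 0.3345)/(1 − 0.3345) = 0.319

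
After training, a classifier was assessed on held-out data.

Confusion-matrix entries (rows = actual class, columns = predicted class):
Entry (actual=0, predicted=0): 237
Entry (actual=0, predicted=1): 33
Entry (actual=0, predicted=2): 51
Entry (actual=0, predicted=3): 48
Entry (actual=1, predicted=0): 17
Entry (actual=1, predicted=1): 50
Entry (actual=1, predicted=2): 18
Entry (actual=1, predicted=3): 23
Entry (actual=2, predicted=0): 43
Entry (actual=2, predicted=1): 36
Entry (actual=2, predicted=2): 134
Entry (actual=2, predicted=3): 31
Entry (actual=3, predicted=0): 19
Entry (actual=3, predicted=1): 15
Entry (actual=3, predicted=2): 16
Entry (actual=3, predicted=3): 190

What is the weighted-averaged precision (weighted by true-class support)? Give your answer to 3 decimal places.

Per-class precision (TP/(TP+FP)):
  0: TP=237, FP=17+43+19=79 → 237/316 = 0.7500
  1: TP=50, FP=33+36+15=84 → 50/134 = 0.3731
  2: TP=134, FP=51+18+16=85 → 134/219 = 0.6119
  3: TP=190, FP=48+23+31=102 → 190/292 = 0.6507
Weighted-precision = Σ (supportᵢ/N)·precisionᵢ with N=961: (369/961)·0.7500 + (108/961)·0.3731 + (244/961)·0.6119 + (240/961)·0.6507 = 0.648

0.648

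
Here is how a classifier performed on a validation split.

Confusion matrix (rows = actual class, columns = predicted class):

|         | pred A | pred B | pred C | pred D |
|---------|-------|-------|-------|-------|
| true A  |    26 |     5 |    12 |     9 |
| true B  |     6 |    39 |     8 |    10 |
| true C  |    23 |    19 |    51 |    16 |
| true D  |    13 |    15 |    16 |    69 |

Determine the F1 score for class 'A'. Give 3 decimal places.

One-vs-rest for 'A': TP = diagonal; FP = other classes predicted 'A'; FN = 'A' predicted as other.
F1 score = 2·TP/(2·TP+FP+FN).
A: TP=26, FP=6+23+13=42, FN=5+12+9=26 → 52/120 = 0.4333

0.433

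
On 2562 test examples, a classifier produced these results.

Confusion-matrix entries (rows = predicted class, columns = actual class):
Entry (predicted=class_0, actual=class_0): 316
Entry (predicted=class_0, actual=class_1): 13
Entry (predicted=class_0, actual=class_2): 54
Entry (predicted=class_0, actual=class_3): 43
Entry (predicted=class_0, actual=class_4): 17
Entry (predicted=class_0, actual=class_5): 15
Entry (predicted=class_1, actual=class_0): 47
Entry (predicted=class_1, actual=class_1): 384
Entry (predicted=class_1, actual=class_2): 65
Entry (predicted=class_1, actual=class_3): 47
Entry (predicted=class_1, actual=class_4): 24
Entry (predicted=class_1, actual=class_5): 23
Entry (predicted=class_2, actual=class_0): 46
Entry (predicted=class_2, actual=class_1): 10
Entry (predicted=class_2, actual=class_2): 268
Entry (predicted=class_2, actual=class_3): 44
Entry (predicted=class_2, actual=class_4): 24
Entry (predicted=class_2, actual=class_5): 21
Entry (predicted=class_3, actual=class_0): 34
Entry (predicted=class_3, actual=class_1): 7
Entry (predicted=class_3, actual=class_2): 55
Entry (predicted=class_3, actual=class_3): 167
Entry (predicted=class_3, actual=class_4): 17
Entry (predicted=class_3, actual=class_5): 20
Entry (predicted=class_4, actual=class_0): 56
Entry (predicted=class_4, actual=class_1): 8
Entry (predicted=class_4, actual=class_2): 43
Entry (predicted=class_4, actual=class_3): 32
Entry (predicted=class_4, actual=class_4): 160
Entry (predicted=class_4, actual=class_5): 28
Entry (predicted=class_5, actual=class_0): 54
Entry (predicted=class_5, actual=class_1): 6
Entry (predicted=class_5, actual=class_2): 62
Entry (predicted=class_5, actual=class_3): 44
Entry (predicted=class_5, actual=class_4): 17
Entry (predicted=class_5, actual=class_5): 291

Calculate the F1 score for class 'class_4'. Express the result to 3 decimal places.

One-vs-rest for 'class_4': TP = diagonal; FP = other classes predicted 'class_4'; FN = 'class_4' predicted as other.
F1 score = 2·TP/(2·TP+FP+FN).
class_4: TP=160, FP=56+8+43+32+28=167, FN=17+24+24+17+17=99 → 320/586 = 0.5461

0.546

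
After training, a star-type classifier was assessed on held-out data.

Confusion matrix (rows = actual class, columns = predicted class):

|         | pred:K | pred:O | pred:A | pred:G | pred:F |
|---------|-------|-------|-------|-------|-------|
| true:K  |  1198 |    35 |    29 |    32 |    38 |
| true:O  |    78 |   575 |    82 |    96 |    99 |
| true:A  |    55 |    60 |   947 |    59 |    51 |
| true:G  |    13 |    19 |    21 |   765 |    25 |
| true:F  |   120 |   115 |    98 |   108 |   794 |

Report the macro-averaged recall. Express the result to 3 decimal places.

0.775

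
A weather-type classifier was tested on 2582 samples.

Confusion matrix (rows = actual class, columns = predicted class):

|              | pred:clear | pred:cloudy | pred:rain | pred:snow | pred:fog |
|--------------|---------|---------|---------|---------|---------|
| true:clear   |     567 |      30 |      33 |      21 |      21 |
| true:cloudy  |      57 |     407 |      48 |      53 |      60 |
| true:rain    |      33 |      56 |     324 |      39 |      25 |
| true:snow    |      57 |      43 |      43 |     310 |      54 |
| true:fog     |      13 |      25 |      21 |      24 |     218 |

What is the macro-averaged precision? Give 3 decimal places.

Per-class precision (TP/(TP+FP)):
  clear: TP=567, FP=57+33+57+13=160 → 567/727 = 0.7799
  cloudy: TP=407, FP=30+56+43+25=154 → 407/561 = 0.7255
  rain: TP=324, FP=33+48+43+21=145 → 324/469 = 0.6908
  snow: TP=310, FP=21+53+39+24=137 → 310/447 = 0.6935
  fog: TP=218, FP=21+60+25+54=160 → 218/378 = 0.5767
Macro-precision = mean = (0.7799 + 0.7255 + 0.6908 + 0.6935 + 0.5767) / 5 = 0.693

0.693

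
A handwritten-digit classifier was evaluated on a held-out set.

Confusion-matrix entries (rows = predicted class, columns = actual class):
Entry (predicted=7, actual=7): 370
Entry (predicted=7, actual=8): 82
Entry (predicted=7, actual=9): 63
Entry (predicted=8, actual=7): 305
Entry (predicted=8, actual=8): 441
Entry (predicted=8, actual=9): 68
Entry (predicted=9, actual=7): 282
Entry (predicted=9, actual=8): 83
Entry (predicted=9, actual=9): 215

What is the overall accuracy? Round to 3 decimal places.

Accuracy = trace / total = (370+441+215=1026) / 1909 = 1026/1909 = 0.537

0.537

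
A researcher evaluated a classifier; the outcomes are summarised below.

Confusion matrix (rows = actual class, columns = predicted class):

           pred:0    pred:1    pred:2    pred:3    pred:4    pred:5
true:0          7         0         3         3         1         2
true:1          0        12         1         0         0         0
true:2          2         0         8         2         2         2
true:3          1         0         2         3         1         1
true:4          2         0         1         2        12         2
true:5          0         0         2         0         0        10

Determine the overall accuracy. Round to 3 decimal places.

Accuracy = trace / total = (7+12+8+3+12+10=52) / 84 = 52/84 = 0.619

0.619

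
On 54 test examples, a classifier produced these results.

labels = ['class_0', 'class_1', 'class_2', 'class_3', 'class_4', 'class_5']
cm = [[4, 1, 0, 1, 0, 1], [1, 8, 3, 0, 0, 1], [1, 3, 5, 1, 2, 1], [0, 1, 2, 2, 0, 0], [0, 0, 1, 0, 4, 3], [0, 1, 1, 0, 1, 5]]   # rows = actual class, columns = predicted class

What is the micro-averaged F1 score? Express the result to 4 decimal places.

Micro-averaging pools counts across classes: ΣTP=28, ΣFP=26, ΣFN=26.
Micro-F1 score = 2·TP/(2·TP+FP+FN) on pooled counts = 0.5185 (equals overall accuracy in single-label multiclass).

0.5185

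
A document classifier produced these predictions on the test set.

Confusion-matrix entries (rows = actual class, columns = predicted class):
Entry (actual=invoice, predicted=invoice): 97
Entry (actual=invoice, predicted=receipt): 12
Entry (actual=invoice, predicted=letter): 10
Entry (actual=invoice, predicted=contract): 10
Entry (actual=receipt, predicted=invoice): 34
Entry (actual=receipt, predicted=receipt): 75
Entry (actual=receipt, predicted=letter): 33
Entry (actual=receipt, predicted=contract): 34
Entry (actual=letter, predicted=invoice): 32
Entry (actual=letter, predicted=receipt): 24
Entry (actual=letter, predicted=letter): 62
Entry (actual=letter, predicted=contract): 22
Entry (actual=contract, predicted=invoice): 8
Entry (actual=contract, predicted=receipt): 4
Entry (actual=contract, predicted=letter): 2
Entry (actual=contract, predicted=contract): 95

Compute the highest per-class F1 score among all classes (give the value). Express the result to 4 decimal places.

Per-class F1 score (2·TP/(2·TP+FP+FN)):
  invoice: TP=97, FP=34+32+8=74, FN=12+10+10=32 → 194/300 = 0.64667
  receipt: TP=75, FP=12+24+4=40, FN=34+33+34=101 → 150/291 = 0.51546
  letter: TP=62, FP=10+33+2=45, FN=32+24+22=78 → 124/247 = 0.50202
  contract: TP=95, FP=10+34+22=66, FN=8+4+2=14 → 190/270 = 0.70370
Highest is class 'contract' with F1 score = 0.7037.

0.7037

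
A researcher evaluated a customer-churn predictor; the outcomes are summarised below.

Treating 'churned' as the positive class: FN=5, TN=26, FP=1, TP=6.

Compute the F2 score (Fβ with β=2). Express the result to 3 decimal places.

0.588

Fβ = (1+β²)·TP / ((1+β²)·TP + β²·FN + FP), with β²=4
= 5·6 / (5·6 + 4·5 + 1) = 0.588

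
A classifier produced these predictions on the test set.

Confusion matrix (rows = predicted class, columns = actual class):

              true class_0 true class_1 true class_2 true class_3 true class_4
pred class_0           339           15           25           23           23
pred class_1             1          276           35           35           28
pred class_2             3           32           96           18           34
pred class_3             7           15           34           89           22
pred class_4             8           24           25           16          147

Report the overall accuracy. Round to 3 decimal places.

0.691

Accuracy = trace / total = (339+276+96+89+147=947) / 1370 = 947/1370 = 0.691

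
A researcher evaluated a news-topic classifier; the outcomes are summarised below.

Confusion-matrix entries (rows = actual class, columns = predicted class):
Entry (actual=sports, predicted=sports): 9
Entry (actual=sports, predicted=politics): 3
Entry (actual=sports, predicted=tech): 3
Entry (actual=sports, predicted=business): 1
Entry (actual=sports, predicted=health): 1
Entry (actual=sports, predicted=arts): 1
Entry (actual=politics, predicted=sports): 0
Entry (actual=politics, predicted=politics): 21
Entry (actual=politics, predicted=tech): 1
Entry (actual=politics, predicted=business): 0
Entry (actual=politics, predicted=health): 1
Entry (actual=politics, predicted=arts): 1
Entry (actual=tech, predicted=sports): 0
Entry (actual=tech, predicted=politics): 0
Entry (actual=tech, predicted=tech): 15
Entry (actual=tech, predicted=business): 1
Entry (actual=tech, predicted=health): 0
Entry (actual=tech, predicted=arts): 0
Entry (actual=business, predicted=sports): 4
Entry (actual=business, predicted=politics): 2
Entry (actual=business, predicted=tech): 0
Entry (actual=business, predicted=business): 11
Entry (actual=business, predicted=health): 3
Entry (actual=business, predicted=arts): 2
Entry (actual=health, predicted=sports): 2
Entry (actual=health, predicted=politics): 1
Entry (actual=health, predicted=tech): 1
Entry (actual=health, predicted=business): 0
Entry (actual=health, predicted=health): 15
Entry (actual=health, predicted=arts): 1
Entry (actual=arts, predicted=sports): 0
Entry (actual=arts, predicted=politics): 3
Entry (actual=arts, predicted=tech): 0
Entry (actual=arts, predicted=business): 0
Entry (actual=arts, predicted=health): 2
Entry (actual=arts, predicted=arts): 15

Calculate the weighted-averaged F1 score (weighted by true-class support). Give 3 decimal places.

0.708

Per-class F1 score (2·TP/(2·TP+FP+FN)):
  sports: TP=9, FP=0+0+4+2+0=6, FN=3+3+1+1+1=9 → 18/33 = 0.5455
  politics: TP=21, FP=3+0+2+1+3=9, FN=0+1+0+1+1=3 → 42/54 = 0.7778
  tech: TP=15, FP=3+1+0+1+0=5, FN=0+0+1+0+0=1 → 30/36 = 0.8333
  business: TP=11, FP=1+0+1+0+0=2, FN=4+2+0+3+2=11 → 22/35 = 0.6286
  health: TP=15, FP=1+1+0+3+2=7, FN=2+1+1+0+1=5 → 30/42 = 0.7143
  arts: TP=15, FP=1+1+0+2+1=5, FN=0+3+0+0+2=5 → 30/40 = 0.7500
Weighted-F1 score = Σ (supportᵢ/N)·F1 scoreᵢ with N=120: (18/120)·0.5455 + (24/120)·0.7778 + (16/120)·0.8333 + (22/120)·0.6286 + (20/120)·0.7143 + (20/120)·0.7500 = 0.708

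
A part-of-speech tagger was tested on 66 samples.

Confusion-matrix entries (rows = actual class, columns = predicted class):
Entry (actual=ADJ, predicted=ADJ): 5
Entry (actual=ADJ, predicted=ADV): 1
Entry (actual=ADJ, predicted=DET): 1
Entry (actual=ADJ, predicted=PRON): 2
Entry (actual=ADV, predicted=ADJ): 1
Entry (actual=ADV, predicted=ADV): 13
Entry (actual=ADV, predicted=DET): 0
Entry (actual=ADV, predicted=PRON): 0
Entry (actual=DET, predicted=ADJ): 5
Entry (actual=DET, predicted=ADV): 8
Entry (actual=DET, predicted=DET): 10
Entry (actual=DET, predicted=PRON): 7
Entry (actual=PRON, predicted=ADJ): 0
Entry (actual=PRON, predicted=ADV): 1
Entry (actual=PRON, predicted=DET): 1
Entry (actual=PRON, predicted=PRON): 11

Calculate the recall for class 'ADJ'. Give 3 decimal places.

Take TP from the diagonal, FP from the rest of the 'ADJ' prediction marginal, FN from the rest of the 'ADJ' actual marginal.
recall = TP/(TP+FN).
ADJ: TP=5, FN=1+1+2=4 → 5/9 = 0.5556

0.556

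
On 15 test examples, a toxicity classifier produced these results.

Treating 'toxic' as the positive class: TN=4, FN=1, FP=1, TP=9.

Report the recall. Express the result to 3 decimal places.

0.900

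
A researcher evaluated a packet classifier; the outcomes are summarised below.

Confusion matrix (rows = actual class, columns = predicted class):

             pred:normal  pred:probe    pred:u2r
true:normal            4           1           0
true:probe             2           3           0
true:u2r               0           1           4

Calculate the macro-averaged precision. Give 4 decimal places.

Per-class precision (TP/(TP+FP)):
  normal: TP=4, FP=2+0=2 → 4/6 = 0.66667
  probe: TP=3, FP=1+1=2 → 3/5 = 0.60000
  u2r: TP=4, FP=0+0=0 → 4/4 = 1.00000
Macro-precision = mean = (0.66667 + 0.60000 + 1.00000) / 3 = 0.7556

0.7556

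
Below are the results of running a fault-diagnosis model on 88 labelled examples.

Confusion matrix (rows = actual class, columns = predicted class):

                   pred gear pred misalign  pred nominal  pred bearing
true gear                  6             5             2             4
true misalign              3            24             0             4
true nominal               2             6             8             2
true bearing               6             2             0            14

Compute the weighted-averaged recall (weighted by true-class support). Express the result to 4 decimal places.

0.5909

Per-class recall (TP/(TP+FN)):
  gear: TP=6, FN=5+2+4=11 → 6/17 = 0.35294
  misalign: TP=24, FN=3+0+4=7 → 24/31 = 0.77419
  nominal: TP=8, FN=2+6+2=10 → 8/18 = 0.44444
  bearing: TP=14, FN=6+2+0=8 → 14/22 = 0.63636
Weighted-recall = Σ (supportᵢ/N)·recallᵢ with N=88: (17/88)·0.35294 + (31/88)·0.77419 + (18/88)·0.44444 + (22/88)·0.63636 = 0.5909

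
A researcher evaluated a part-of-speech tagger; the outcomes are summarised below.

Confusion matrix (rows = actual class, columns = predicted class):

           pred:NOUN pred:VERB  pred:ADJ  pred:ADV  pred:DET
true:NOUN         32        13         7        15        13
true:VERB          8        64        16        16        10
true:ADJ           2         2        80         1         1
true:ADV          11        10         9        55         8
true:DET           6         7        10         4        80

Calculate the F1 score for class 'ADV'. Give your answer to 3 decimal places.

Take TP from the diagonal, FP from the rest of the 'ADV' prediction marginal, FN from the rest of the 'ADV' actual marginal.
F1 score = 2·TP/(2·TP+FP+FN).
ADV: TP=55, FP=15+16+1+4=36, FN=11+10+9+8=38 → 110/184 = 0.5978

0.598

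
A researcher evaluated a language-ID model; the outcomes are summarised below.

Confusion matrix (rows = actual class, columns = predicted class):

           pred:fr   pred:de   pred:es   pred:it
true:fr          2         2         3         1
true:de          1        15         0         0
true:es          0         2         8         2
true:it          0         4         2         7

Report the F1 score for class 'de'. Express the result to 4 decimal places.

0.7692

Take TP from the diagonal, FP from the rest of the 'de' prediction marginal, FN from the rest of the 'de' actual marginal.
F1 score = 2·TP/(2·TP+FP+FN).
de: TP=15, FP=2+2+4=8, FN=1+0+0=1 → 30/39 = 0.76923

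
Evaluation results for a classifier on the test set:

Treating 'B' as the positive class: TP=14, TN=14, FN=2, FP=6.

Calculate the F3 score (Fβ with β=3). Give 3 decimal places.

Fβ = (1+β²)·TP / ((1+β²)·TP + β²·FN + FP), with β²=9
= 10·14 / (10·14 + 9·2 + 6) = 0.854

0.854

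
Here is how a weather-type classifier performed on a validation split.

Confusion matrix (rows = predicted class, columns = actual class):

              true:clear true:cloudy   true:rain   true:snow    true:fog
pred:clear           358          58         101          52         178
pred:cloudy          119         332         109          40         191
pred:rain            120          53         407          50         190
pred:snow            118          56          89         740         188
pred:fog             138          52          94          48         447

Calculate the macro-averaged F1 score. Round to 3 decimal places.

Per-class F1 score (2·TP/(2·TP+FP+FN)):
  clear: TP=358, FP=58+101+52+178=389, FN=119+120+118+138=495 → 716/1600 = 0.4475
  cloudy: TP=332, FP=119+109+40+191=459, FN=58+53+56+52=219 → 664/1342 = 0.4948
  rain: TP=407, FP=120+53+50+190=413, FN=101+109+89+94=393 → 814/1620 = 0.5025
  snow: TP=740, FP=118+56+89+188=451, FN=52+40+50+48=190 → 1480/2121 = 0.6978
  fog: TP=447, FP=138+52+94+48=332, FN=178+191+190+188=747 → 894/1973 = 0.4531
Macro-F1 score = mean = (0.4475 + 0.4948 + 0.5025 + 0.6978 + 0.4531) / 5 = 0.519

0.519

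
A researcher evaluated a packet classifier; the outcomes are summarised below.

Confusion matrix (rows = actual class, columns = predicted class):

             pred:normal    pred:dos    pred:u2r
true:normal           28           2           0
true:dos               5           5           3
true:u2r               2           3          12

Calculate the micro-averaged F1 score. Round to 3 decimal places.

0.750

Micro-averaging pools counts across classes: ΣTP=45, ΣFP=15, ΣFN=15.
Micro-F1 score = 2·TP/(2·TP+FP+FN) on pooled counts = 0.750 (equals overall accuracy in single-label multiclass).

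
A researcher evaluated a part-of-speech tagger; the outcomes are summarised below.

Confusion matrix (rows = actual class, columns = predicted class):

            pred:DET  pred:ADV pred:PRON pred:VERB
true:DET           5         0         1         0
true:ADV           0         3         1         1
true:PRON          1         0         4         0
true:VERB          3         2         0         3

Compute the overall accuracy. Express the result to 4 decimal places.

0.6250

Accuracy = trace / total = (5+3+4+3=15) / 24 = 15/24 = 0.6250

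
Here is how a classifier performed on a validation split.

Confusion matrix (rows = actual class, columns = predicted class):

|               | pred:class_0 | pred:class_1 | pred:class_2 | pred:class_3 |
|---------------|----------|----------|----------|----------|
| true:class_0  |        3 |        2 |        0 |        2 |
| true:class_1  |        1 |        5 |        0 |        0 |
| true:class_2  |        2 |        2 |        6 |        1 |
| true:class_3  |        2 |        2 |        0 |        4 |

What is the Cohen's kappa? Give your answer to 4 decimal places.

0.4256

Observed agreement pₒ = trace/N = 18/32 = 0.56250
Expected agreement pₑ = Σ (rowᵢ·colᵢ)/N² = (7·8 + 6·11 + 11·6 + 8·7)/32² = 0.23828
κ = (pₒ − pₑ)/(1 − pₑ) = (0.56250 − 0.23828)/(1 − 0.23828) = 0.4256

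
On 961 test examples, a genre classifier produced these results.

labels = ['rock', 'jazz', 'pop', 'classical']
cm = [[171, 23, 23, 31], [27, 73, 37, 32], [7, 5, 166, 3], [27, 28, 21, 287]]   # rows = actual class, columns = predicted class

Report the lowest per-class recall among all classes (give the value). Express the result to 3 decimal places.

Per-class recall (TP/(TP+FN)):
  rock: TP=171, FN=23+23+31=77 → 171/248 = 0.6895
  jazz: TP=73, FN=27+37+32=96 → 73/169 = 0.4320
  pop: TP=166, FN=7+5+3=15 → 166/181 = 0.9171
  classical: TP=287, FN=27+28+21=76 → 287/363 = 0.7906
Lowest is class 'jazz' with recall = 0.432.

0.432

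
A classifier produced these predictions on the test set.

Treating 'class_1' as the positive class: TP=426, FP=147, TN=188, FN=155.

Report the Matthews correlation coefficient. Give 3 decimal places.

MCC = (TP·TN − FP·FN) / √((TP+FP)(TP+FN)(TN+FP)(TN+FN))
Numerator = 426·188 − 147·155 = 57303
Denominator = √(573·581·335·343) = √38253368265 = 195584.6831
MCC = 57303 / 195584.6831 = 0.293

0.293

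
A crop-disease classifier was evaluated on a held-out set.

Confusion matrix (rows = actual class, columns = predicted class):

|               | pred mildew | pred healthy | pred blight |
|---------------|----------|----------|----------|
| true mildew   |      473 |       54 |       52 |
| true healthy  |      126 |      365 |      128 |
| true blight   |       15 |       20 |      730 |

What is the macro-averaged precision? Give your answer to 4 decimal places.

0.8013

Per-class precision (TP/(TP+FP)):
  mildew: TP=473, FP=126+15=141 → 473/614 = 0.77036
  healthy: TP=365, FP=54+20=74 → 365/439 = 0.83144
  blight: TP=730, FP=52+128=180 → 730/910 = 0.80220
Macro-precision = mean = (0.77036 + 0.83144 + 0.80220) / 3 = 0.8013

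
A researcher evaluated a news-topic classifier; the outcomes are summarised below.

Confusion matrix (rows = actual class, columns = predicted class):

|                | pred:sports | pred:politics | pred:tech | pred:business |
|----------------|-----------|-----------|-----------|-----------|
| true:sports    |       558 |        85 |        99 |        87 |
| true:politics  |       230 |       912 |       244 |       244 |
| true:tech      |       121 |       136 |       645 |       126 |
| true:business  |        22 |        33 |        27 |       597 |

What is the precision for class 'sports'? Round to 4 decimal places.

0.5994

One-vs-rest for 'sports': TP = diagonal; FP = other classes predicted 'sports'; FN = 'sports' predicted as other.
precision = TP/(TP+FP).
sports: TP=558, FP=230+121+22=373 → 558/931 = 0.59936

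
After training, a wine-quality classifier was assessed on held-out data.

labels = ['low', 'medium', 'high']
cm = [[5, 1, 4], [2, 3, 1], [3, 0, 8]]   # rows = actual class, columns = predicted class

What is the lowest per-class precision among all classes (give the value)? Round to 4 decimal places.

0.5000

Per-class precision (TP/(TP+FP)):
  low: TP=5, FP=2+3=5 → 5/10 = 0.50000
  medium: TP=3, FP=1+0=1 → 3/4 = 0.75000
  high: TP=8, FP=4+1=5 → 8/13 = 0.61538
Lowest is class 'low' with precision = 0.5000.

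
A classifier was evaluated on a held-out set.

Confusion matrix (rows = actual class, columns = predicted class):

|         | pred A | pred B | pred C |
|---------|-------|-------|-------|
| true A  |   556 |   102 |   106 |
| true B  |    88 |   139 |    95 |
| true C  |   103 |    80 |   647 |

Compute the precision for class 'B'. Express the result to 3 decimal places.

Take TP from the diagonal, FP from the rest of the 'B' prediction marginal, FN from the rest of the 'B' actual marginal.
precision = TP/(TP+FP).
B: TP=139, FP=102+80=182 → 139/321 = 0.4330

0.433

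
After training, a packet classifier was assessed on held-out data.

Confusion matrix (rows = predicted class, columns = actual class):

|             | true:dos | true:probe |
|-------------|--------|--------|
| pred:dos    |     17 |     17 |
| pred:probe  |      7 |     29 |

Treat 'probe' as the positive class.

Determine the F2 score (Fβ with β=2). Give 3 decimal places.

0.659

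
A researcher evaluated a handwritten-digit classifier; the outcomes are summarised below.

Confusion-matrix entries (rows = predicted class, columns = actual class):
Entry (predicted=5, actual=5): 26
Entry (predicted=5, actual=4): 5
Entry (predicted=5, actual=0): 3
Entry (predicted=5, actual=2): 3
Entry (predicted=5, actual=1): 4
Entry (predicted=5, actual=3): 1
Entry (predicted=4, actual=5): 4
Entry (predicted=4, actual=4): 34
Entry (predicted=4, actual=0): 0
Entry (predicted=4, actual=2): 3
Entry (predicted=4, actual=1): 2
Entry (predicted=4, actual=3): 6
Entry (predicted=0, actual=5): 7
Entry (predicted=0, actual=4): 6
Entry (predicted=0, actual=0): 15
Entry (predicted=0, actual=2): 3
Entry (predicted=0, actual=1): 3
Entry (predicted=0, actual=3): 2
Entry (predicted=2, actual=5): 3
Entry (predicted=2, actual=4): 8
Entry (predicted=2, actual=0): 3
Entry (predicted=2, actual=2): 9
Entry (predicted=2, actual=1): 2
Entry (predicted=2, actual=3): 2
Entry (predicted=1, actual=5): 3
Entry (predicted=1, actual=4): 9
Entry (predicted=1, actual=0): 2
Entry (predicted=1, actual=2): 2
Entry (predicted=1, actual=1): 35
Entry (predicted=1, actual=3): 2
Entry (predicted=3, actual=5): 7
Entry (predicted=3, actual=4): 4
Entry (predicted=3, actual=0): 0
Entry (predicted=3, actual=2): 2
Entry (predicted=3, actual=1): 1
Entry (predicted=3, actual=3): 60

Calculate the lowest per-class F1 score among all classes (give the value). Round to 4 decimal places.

0.3673

Per-class F1 score (2·TP/(2·TP+FP+FN)):
  5: TP=26, FP=5+3+3+4+1=16, FN=4+7+3+3+7=24 → 52/92 = 0.56522
  4: TP=34, FP=4+0+3+2+6=15, FN=5+6+8+9+4=32 → 68/115 = 0.59130
  0: TP=15, FP=7+6+3+3+2=21, FN=3+0+3+2+0=8 → 30/59 = 0.50847
  2: TP=9, FP=3+8+3+2+2=18, FN=3+3+3+2+2=13 → 18/49 = 0.36735
  1: TP=35, FP=3+9+2+2+2=18, FN=4+2+3+2+1=12 → 70/100 = 0.70000
  3: TP=60, FP=7+4+0+2+1=14, FN=1+6+2+2+2=13 → 120/147 = 0.81633
Lowest is class '2' with F1 score = 0.3673.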